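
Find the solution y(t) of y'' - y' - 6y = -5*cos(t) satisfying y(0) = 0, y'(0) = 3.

Characteristic equation r² - r - 6 = 0 factors as (r + 2)(r - 3) = 0, so r = -2, 3.
Hence y_h = C1*exp(-2*t) + C2*exp(3*t).
Try y_p = A*cos(t) + B*sin(t). Substituting and equating the coefficients of cos(t) and sin(t) gives A = 7/10, B = 1/10, so y_p = sin(t)/10 + 7*cos(t)/10.
General solution: y = sin(t)/10 + 7*cos(t)/10 + C1*exp(-2*t) + C2*exp(3*t).
Apply the initial conditions: y(0) = 7/10 + C1 + C2 = 0 and y'(0) = 1/10 - 2*C1 + 3*C2 = 3. Solving gives C1 = -1, C2 = 3/10.

y = -exp(-2*t) + sin(t)/10 + 3*exp(3*t)/10 + 7*cos(t)/10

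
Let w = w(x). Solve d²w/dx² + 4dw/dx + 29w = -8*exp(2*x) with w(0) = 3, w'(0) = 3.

Characteristic equation r² + 4r + 29 = 0 has discriminant (4)² - 4·(29) = -100 < 0, so r = -2 ± 5i.
Hence w_h = C1*cos(5*x)*exp(-2*x) + C2*exp(-2*x)*sin(5*x).
Try w_p = A*exp(2*x). Substituting into the equation and dividing by exp(2*x) gives A = -8/41, so w_p = -8*exp(2*x)/41.
General solution: w = -8*exp(2*x)/41 + C1*cos(5*x)*exp(-2*x) + C2*exp(-2*x)*sin(5*x).
Apply the initial conditions: w(0) = -8/41 + C1 = 3 and w'(0) = -16/41 - 2*C1 + 5*C2 = 3. Solving gives C1 = 131/41, C2 = 401/205.

w = -8*exp(2*x)/41 + 131*cos(5*x)*exp(-2*x)/41 + 401*exp(-2*x)*sin(5*x)/205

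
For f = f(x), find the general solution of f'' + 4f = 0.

f = C1*cos(2*x) + C2*sin(2*x)

Characteristic equation r² + 4 = 0 has discriminant (0)² - 4·(4) = -16 < 0, so r = ± 2i.
Hence f_h = C1*cos(2*x) + C2*sin(2*x).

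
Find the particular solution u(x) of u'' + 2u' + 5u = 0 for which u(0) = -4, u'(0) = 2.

u = -exp(-x)*sin(2*x) - 4*cos(2*x)*exp(-x)

Characteristic equation r² + 2r + 5 = 0 has discriminant (2)² - 4·(5) = -16 < 0, so r = -1 ± 2i.
Hence u_h = C1*cos(2*x)*exp(-x) + C2*exp(-x)*sin(2*x).
Apply the initial conditions: u(0) = C1 = -4 and u'(0) = -C1 + 2*C2 = 2. Solving gives C1 = -4, C2 = -1.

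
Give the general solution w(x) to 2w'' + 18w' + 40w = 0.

Divide through by 2: w'' + 9w' + 20w = 0.
Characteristic equation r² + 9r + 20 = 0 factors as (r + 4)(r + 5) = 0, so r = -4, -5.
Hence w_h = C1*exp(-4*x) + C2*exp(-5*x).

w = C1*exp(-4*x) + C2*exp(-5*x)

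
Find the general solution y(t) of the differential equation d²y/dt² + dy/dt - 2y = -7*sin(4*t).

Characteristic equation r² + r - 2 = 0 factors as (r - 1)(r + 2) = 0, so r = 1, -2.
Hence y_h = C1*exp(t) + C2*exp(-2*t).
Try y_p = A*cos(4*t) + B*sin(4*t). Substituting and equating the coefficients of cos(4t) and sin(4t) gives A = 7/85, B = 63/170, so y_p = 7*cos(4*t)/85 + 63*sin(4*t)/170.

y = 7*cos(4*t)/85 + 63*sin(4*t)/170 + C1*exp(t) + C2*exp(-2*t)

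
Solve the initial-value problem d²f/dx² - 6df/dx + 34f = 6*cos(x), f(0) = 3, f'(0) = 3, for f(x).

f = -4*sin(x)/125 + 22*cos(x)/125 - 136*exp(3*x)*sin(5*x)/125 + 353*cos(5*x)*exp(3*x)/125

Characteristic equation r² - 6r + 34 = 0 has discriminant (-6)² - 4·(34) = -100 < 0, so r = 3 ± 5i.
Hence f_h = C1*cos(5*x)*exp(3*x) + C2*exp(3*x)*sin(5*x).
Try f_p = A*cos(x) + B*sin(x). Substituting and equating the coefficients of cos(x) and sin(x) gives A = 22/125, B = -4/125, so f_p = -4*sin(x)/125 + 22*cos(x)/125.
General solution: f = -4*sin(x)/125 + 22*cos(x)/125 + C1*cos(5*x)*exp(3*x) + C2*exp(3*x)*sin(5*x).
Apply the initial conditions: f(0) = 22/125 + C1 = 3 and f'(0) = -4/125 + 3*C1 + 5*C2 = 3. Solving gives C1 = 353/125, C2 = -136/125.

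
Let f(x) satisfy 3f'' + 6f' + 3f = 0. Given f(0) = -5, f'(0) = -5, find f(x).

f = -5*exp(-x) - 10*x*exp(-x)

Divide through by 3: f'' + 2f' + f = 0.
Characteristic equation r² + 2r + 1 = 0 has discriminant (2)² - 4·(1) = 0, so r = -1 is a repeated root.
Hence f_h = (C1 + C2*x)*exp(-x).
Apply the initial conditions: f(0) = C1 = -5 and f'(0) = C2 - C1 = -5. Solving gives C1 = -5, C2 = -10.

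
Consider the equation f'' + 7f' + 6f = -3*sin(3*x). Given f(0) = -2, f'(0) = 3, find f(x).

f = -99*exp(-x)/50 - 4*exp(-6*x)/25 + sin(3*x)/50 + 7*cos(3*x)/50

Characteristic equation r² + 7r + 6 = 0 factors as (r + 6)(r + 1) = 0, so r = -6, -1.
Hence f_h = C1*exp(-6*x) + C2*exp(-x).
Try f_p = A*cos(3*x) + B*sin(3*x). Substituting and equating the coefficients of cos(3x) and sin(3x) gives A = 7/50, B = 1/50, so f_p = sin(3*x)/50 + 7*cos(3*x)/50.
General solution: f = sin(3*x)/50 + 7*cos(3*x)/50 + C1*exp(-6*x) + C2*exp(-x).
Apply the initial conditions: f(0) = 7/50 + C1 + C2 = -2 and f'(0) = 3/50 - C2 - 6*C1 = 3. Solving gives C1 = -4/25, C2 = -99/50.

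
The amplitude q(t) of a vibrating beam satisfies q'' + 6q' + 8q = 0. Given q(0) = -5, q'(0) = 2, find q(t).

q = -9*exp(-2*t) + 4*exp(-4*t)

Characteristic equation r² + 6r + 8 = 0 factors as (r + 2)(r + 4) = 0, so r = -2, -4.
Hence q_h = C1*exp(-2*t) + C2*exp(-4*t).
Apply the initial conditions: q(0) = C1 + C2 = -5 and q'(0) = -4*C2 - 2*C1 = 2. Solving gives C1 = -9, C2 = 4.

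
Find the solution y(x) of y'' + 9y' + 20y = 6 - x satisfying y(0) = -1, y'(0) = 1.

y = 129/400 - 89*exp(-4*x)/16 - x/20 + 106*exp(-5*x)/25

Characteristic equation r² + 9r + 20 = 0 factors as (r + 4)(r + 5) = 0, so r = -4, -5.
Hence y_h = C1*exp(-4*x) + C2*exp(-5*x).
For the particular solution try y_p = A0 + A1*x. Substituting and matching coefficients of each power of x gives A0 = 129/400, A1 = -1/20, so y_p = 129/400 - x/20.
General solution: y = 129/400 - x/20 + C1*exp(-4*x) + C2*exp(-5*x).
Apply the initial conditions: y(0) = 129/400 + C1 + C2 = -1 and y'(0) = -1/20 - 5*C2 - 4*C1 = 1. Solving gives C1 = -89/16, C2 = 106/25.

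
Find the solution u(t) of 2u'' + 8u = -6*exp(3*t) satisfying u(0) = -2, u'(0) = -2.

u = -23*cos(2*t)/13 - 17*sin(2*t)/26 - 3*exp(3*t)/13

Divide through by 2: u'' + 4u = -3*exp(3*t).
Characteristic equation r² + 4 = 0 has discriminant (0)² - 4·(4) = -16 < 0, so r = ± 2i.
Hence u_h = C1*cos(2*t) + C2*sin(2*t).
Try u_p = A*exp(3*t). Substituting into the equation and dividing by exp(3*t) gives A = -3/13, so u_p = -3*exp(3*t)/13.
General solution: u = -3*exp(3*t)/13 + C1*cos(2*t) + C2*sin(2*t).
Apply the initial conditions: u(0) = -3/13 + C1 = -2 and u'(0) = -9/13 + 2*C2 = -2. Solving gives C1 = -23/13, C2 = -17/26.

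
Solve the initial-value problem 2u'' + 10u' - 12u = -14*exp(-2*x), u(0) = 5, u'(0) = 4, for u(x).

u = -3*exp(-6*x)/28 + 7*exp(-2*x)/12 + 95*exp(x)/21

Divide through by 2: u'' + 5u' - 6u = -7*exp(-2*x).
Characteristic equation r² + 5r - 6 = 0 factors as (r + 6)(r - 1) = 0, so r = -6, 1.
Hence u_h = C1*exp(-6*x) + C2*exp(x).
Try u_p = A*exp(-2*x). Substituting into the equation and dividing by exp(-2*x) gives A = 7/12, so u_p = 7*exp(-2*x)/12.
General solution: u = 7*exp(-2*x)/12 + C1*exp(-6*x) + C2*exp(x).
Apply the initial conditions: u(0) = 7/12 + C1 + C2 = 5 and u'(0) = -7/6 + C2 - 6*C1 = 4. Solving gives C1 = -3/28, C2 = 95/21.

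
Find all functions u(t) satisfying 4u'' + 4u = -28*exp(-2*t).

u = -7*exp(-2*t)/5 + C1*cos(t) + C2*sin(t)

Divide through by 4: u'' + u = -7*exp(-2*t).
Characteristic equation r² + 1 = 0 has discriminant (0)² - 4·(1) = -4 < 0, so r = ± i.
Hence u_h = C1*cos(t) + C2*sin(t).
Try u_p = A*exp(-2*t). Substituting into the equation and dividing by exp(-2*t) gives A = -7/5, so u_p = -7*exp(-2*t)/5.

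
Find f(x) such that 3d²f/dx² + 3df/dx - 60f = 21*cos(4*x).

Divide through by 3: f'' + f' - 20f = 7*cos(4*x).
Characteristic equation r² + r - 20 = 0 factors as (r - 4)(r + 5) = 0, so r = 4, -5.
Hence f_h = C1*exp(4*x) + C2*exp(-5*x).
Try f_p = A*cos(4*x) + B*sin(4*x). Substituting and equating the coefficients of cos(4x) and sin(4x) gives A = -63/328, B = 7/328, so f_p = -63*cos(4*x)/328 + 7*sin(4*x)/328.

f = -63*cos(4*x)/328 + 7*sin(4*x)/328 + C1*exp(4*x) + C2*exp(-5*x)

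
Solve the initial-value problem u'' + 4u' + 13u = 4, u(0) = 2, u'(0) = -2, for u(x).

Characteristic equation r² + 4r + 13 = 0 has discriminant (4)² - 4·(13) = -36 < 0, so r = -2 ± 3i.
Hence u_h = C1*cos(3*x)*exp(-2*x) + C2*exp(-2*x)*sin(3*x).
For the particular solution try u_p = A0. Substituting and matching coefficients of each power of x gives A0 = 4/13, so u_p = 4/13.
General solution: u = 4/13 + C1*cos(3*x)*exp(-2*x) + C2*exp(-2*x)*sin(3*x).
Apply the initial conditions: u(0) = 4/13 + C1 = 2 and u'(0) = -2*C1 + 3*C2 = -2. Solving gives C1 = 22/13, C2 = 6/13.

u = 4/13 + 6*exp(-2*x)*sin(3*x)/13 + 22*cos(3*x)*exp(-2*x)/13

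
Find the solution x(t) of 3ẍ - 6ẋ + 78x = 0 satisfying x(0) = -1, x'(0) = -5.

Divide through by 3: x'' - 2x' + 26x = 0.
Characteristic equation r² - 2r + 26 = 0 has discriminant (-2)² - 4·(26) = -100 < 0, so r = 1 ± 5i.
Hence x_h = C1*cos(5*t)*exp(t) + C2*exp(t)*sin(5*t).
Apply the initial conditions: x(0) = C1 = -1 and x'(0) = C1 + 5*C2 = -5. Solving gives C1 = -1, C2 = -4/5.

x = -cos(5*t)*exp(t) - 4*exp(t)*sin(5*t)/5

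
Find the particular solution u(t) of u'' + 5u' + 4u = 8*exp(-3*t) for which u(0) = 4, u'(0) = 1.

Characteristic equation r² + 5r + 4 = 0 factors as (r + 1)(r + 4) = 0, so r = -1, -4.
Hence u_h = C1*exp(-t) + C2*exp(-4*t).
Try u_p = A*exp(-3*t). Substituting into the equation and dividing by exp(-3*t) gives A = -4, so u_p = -4*exp(-3*t).
General solution: u = -4*exp(-3*t) + C1*exp(-t) + C2*exp(-4*t).
Apply the initial conditions: u(0) = -4 + C1 + C2 = 4 and u'(0) = 12 - C1 - 4*C2 = 1. Solving gives C1 = 7, C2 = 1.

u = -4*exp(-3*t) + 7*exp(-t) + exp(-4*t)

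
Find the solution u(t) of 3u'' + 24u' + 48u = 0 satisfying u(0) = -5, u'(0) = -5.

u = -5*exp(-4*t) - 25*t*exp(-4*t)

Divide through by 3: u'' + 8u' + 16u = 0.
Characteristic equation r² + 8r + 16 = 0 has discriminant (8)² - 4·(16) = 0, so r = -4 is a repeated root.
Hence u_h = (C1 + C2*t)*exp(-4*t).
Apply the initial conditions: u(0) = C1 = -5 and u'(0) = C2 - 4*C1 = -5. Solving gives C1 = -5, C2 = -25.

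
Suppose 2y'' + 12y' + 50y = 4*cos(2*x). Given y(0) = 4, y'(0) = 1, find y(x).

y = 8*sin(2*x)/195 + 14*cos(2*x)/195 + 766*cos(4*x)*exp(-3*x)/195 + 2477*exp(-3*x)*sin(4*x)/780

Divide through by 2: y'' + 6y' + 25y = 2*cos(2*x).
Characteristic equation r² + 6r + 25 = 0 has discriminant (6)² - 4·(25) = -64 < 0, so r = -3 ± 4i.
Hence y_h = C1*cos(4*x)*exp(-3*x) + C2*exp(-3*x)*sin(4*x).
Try y_p = A*cos(2*x) + B*sin(2*x). Substituting and equating the coefficients of cos(2x) and sin(2x) gives A = 14/195, B = 8/195, so y_p = 8*sin(2*x)/195 + 14*cos(2*x)/195.
General solution: y = 8*sin(2*x)/195 + 14*cos(2*x)/195 + C1*cos(4*x)*exp(-3*x) + C2*exp(-3*x)*sin(4*x).
Apply the initial conditions: y(0) = 14/195 + C1 = 4 and y'(0) = 16/195 - 3*C1 + 4*C2 = 1. Solving gives C1 = 766/195, C2 = 2477/780.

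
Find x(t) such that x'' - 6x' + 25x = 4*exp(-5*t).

x = exp(-5*t)/20 + C1*cos(4*t)*exp(3*t) + C2*exp(3*t)*sin(4*t)

Characteristic equation r² - 6r + 25 = 0 has discriminant (-6)² - 4·(25) = -64 < 0, so r = 3 ± 4i.
Hence x_h = C1*cos(4*t)*exp(3*t) + C2*exp(3*t)*sin(4*t).
Try x_p = A*exp(-5*t). Substituting into the equation and dividing by exp(-5*t) gives A = 1/20, so x_p = exp(-5*t)/20.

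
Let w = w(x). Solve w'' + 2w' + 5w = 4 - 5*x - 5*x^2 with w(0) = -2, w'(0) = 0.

w = 32/25 - x**2 - x/5 - 82*cos(2*x)*exp(-x)/25 - 77*exp(-x)*sin(2*x)/50

Characteristic equation r² + 2r + 5 = 0 has discriminant (2)² - 4·(5) = -16 < 0, so r = -1 ± 2i.
Hence w_h = C1*cos(2*x)*exp(-x) + C2*exp(-x)*sin(2*x).
For the particular solution try w_p = A0 + A1*x + A2*x^2. Substituting and matching coefficients of each power of x gives A0 = 32/25, A1 = -1/5, A2 = -1, so w_p = 32/25 - x^2 - x/5.
General solution: w = 32/25 - x^2 - x/5 + C1*cos(2*x)*exp(-x) + C2*exp(-x)*sin(2*x).
Apply the initial conditions: w(0) = 32/25 + C1 = -2 and w'(0) = -1/5 - C1 + 2*C2 = 0. Solving gives C1 = -82/25, C2 = -77/50.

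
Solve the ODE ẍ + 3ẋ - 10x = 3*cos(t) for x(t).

x = -33*cos(t)/130 + 9*sin(t)/130 + C1*exp(2*t) + C2*exp(-5*t)

Characteristic equation r² + 3r - 10 = 0 factors as (r - 2)(r + 5) = 0, so r = 2, -5.
Hence x_h = C1*exp(2*t) + C2*exp(-5*t).
Try x_p = A*cos(t) + B*sin(t). Substituting and equating the coefficients of cos(t) and sin(t) gives A = -33/130, B = 9/130, so x_p = -33*cos(t)/130 + 9*sin(t)/130.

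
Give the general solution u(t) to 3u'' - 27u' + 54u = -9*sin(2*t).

u = -27*cos(2*t)/260 - 21*sin(2*t)/260 + C1*exp(3*t) + C2*exp(6*t)

Divide through by 3: u'' - 9u' + 18u = -3*sin(2*t).
Characteristic equation r² - 9r + 18 = 0 factors as (r - 3)(r - 6) = 0, so r = 3, 6.
Hence u_h = C1*exp(3*t) + C2*exp(6*t).
Try u_p = A*cos(2*t) + B*sin(2*t). Substituting and equating the coefficients of cos(2t) and sin(2t) gives A = -27/260, B = -21/260, so u_p = -27*cos(2*t)/260 - 21*sin(2*t)/260.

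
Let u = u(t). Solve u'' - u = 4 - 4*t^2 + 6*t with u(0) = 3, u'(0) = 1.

u = 4 - 6*t - 4*exp(-t) + 3*exp(t) + 4*t**2

Characteristic equation r² - 1 = 0 factors as (r + 1)(r - 1) = 0, so r = -1, 1.
Hence u_h = C1*exp(-t) + C2*exp(t).
For the particular solution try u_p = A0 + A1*t + A2*t^2. Substituting and matching coefficients of each power of t gives A0 = 4, A1 = -6, A2 = 4, so u_p = 4 - 6*t + 4*t^2.
General solution: u = 4 - 6*t + 4*t^2 + C1*exp(-t) + C2*exp(t).
Apply the initial conditions: u(0) = 4 + C1 + C2 = 3 and u'(0) = -6 + C2 - C1 = 1. Solving gives C1 = -4, C2 = 3.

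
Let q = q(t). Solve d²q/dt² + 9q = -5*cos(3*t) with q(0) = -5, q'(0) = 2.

Characteristic equation r² + 9 = 0 has discriminant (0)² - 4·(9) = -36 < 0, so r = ± 3i.
Hence q_h = C1*cos(3*t) + C2*sin(3*t).
Since ±3i are characteristic roots, multiply the trial by t. Try q_p = t*(A*cos(3*t) + B*sin(3*t)). Substituting and equating the coefficients of cos(3t) and sin(3t) gives A = 0, B = -5/6, so q_p = -5*t*sin(3*t)/6.
General solution: q = C1*cos(3*t) + C2*sin(3*t) - 5*t*sin(3*t)/6.
Apply the initial conditions: q(0) = C1 = -5 and q'(0) = 3*C2 = 2. Solving gives C1 = -5, C2 = 2/3.

q = -5*cos(3*t) + 2*sin(3*t)/3 - 5*t*sin(3*t)/6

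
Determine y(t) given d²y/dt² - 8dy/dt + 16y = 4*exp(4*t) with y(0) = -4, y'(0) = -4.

Characteristic equation r² - 8r + 16 = 0 has discriminant (-8)² - 4·(16) = 0, so r = 4 is a repeated root.
Hence y_h = (C1 + C2*t)*exp(4*t).
Since exp(4*t) solves the homogeneous equation (r = 4 is a root of multiplicity 2), multiply the trial by t^2. Try y_p = A*t^2*exp(4*t). Substituting into the equation and dividing by exp(4*t) gives A = 2, so y_p = 2*t^2*exp(4*t).
General solution: y = C1*exp(4*t) + 2*t^2*exp(4*t) + C2*t*exp(4*t).
Apply the initial conditions: y(0) = C1 = -4 and y'(0) = C2 + 4*C1 = -4. Solving gives C1 = -4, C2 = 12.

y = -4*exp(4*t) + 2*t**2*exp(4*t) + 12*t*exp(4*t)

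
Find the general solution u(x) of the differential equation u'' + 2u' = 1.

Characteristic equation r² + 2r = 0 factors as (r + 2)r = 0, so r = -2, 0.
Hence u_h = C1*exp(-2*x) + C2.
Since 0 is a characteristic root (multiplicity 1), multiply the polynomial trial by x: try u_p = A0*x. Substituting and matching coefficients of each power of x gives A0 = 1/2, so u_p = x/2.

u = C2 + x/2 + C1*exp(-2*x)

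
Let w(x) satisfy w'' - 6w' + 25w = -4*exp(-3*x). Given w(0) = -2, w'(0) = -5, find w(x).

Characteristic equation r² - 6r + 25 = 0 has discriminant (-6)² - 4·(25) = -64 < 0, so r = 3 ± 4i.
Hence w_h = C1*cos(4*x)*exp(3*x) + C2*exp(3*x)*sin(4*x).
Try w_p = A*exp(-3*x). Substituting into the equation and dividing by exp(-3*x) gives A = -1/13, so w_p = -exp(-3*x)/13.
General solution: w = -exp(-3*x)/13 + C1*cos(4*x)*exp(3*x) + C2*exp(3*x)*sin(4*x).
Apply the initial conditions: w(0) = -1/13 + C1 = -2 and w'(0) = 3/13 + 3*C1 + 4*C2 = -5. Solving gives C1 = -25/13, C2 = 7/52.

w = -exp(-3*x)/13 - 25*cos(4*x)*exp(3*x)/13 + 7*exp(3*x)*sin(4*x)/52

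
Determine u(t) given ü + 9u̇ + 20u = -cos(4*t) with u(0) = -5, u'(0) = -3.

Characteristic equation r² + 9r + 20 = 0 factors as (r + 4)(r + 5) = 0, so r = -4, -5.
Hence u_h = C1*exp(-4*t) + C2*exp(-5*t).
Try u_p = A*cos(4*t) + B*sin(4*t). Substituting and equating the coefficients of cos(4t) and sin(4t) gives A = -1/328, B = -9/328, so u_p = -9*sin(4*t)/328 - cos(4*t)/328.
General solution: u = -9*sin(4*t)/328 - cos(4*t)/328 + C1*exp(-4*t) + C2*exp(-5*t).
Apply the initial conditions: u(0) = -1/328 + C1 + C2 = -5 and u'(0) = -9/82 - 5*C2 - 4*C1 = -3. Solving gives C1 = -223/8, C2 = 938/41.

u = -223*exp(-4*t)/8 - 9*sin(4*t)/328 - cos(4*t)/328 + 938*exp(-5*t)/41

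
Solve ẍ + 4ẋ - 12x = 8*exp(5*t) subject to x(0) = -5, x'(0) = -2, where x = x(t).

Characteristic equation r² + 4r - 12 = 0 factors as (r - 2)(r + 6) = 0, so r = 2, -6.
Hence x_h = C1*exp(2*t) + C2*exp(-6*t).
Try x_p = A*exp(5*t). Substituting into the equation and dividing by exp(5*t) gives A = 8/33, so x_p = 8*exp(5*t)/33.
General solution: x = 8*exp(5*t)/33 + C1*exp(2*t) + C2*exp(-6*t).
Apply the initial conditions: x(0) = 8/33 + C1 + C2 = -5 and x'(0) = 40/33 - 6*C2 + 2*C1 = -2. Solving gives C1 = -13/3, C2 = -10/11.

x = -13*exp(2*t)/3 - 10*exp(-6*t)/11 + 8*exp(5*t)/33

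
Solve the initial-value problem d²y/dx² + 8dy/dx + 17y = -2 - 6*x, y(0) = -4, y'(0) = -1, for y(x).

Characteristic equation r² + 8r + 17 = 0 has discriminant (8)² - 4·(17) = -4 < 0, so r = -4 ± i.
Hence y_h = C1*cos(x)*exp(-4*x) + C2*exp(-4*x)*sin(x).
For the particular solution try y_p = A0 + A1*x. Substituting and matching coefficients of each power of x gives A0 = 14/289, A1 = -6/17, so y_p = 14/289 - 6*x/17.
General solution: y = 14/289 - 6*x/17 + C1*cos(x)*exp(-4*x) + C2*exp(-4*x)*sin(x).
Apply the initial conditions: y(0) = 14/289 + C1 = -4 and y'(0) = -6/17 + C2 - 4*C1 = -1. Solving gives C1 = -1170/289, C2 = -4867/289.

y = 14/289 - 6*x/17 - 4867*exp(-4*x)*sin(x)/289 - 1170*cos(x)*exp(-4*x)/289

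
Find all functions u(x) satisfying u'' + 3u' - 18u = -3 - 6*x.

Characteristic equation r² + 3r - 18 = 0 factors as (r + 6)(r - 3) = 0, so r = -6, 3.
Hence u_h = C1*exp(-6*x) + C2*exp(3*x).
For the particular solution try u_p = A0 + A1*x. Substituting and matching coefficients of each power of x gives A0 = 2/9, A1 = 1/3, so u_p = 2/9 + x/3.

u = 2/9 + x/3 + C1*exp(-6*x) + C2*exp(3*x)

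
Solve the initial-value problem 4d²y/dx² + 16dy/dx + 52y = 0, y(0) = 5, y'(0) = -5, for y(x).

y = 5*cos(3*x)*exp(-2*x) + 5*exp(-2*x)*sin(3*x)/3

Divide through by 4: y'' + 4y' + 13y = 0.
Characteristic equation r² + 4r + 13 = 0 has discriminant (4)² - 4·(13) = -36 < 0, so r = -2 ± 3i.
Hence y_h = C1*cos(3*x)*exp(-2*x) + C2*exp(-2*x)*sin(3*x).
Apply the initial conditions: y(0) = C1 = 5 and y'(0) = -2*C1 + 3*C2 = -5. Solving gives C1 = 5, C2 = 5/3.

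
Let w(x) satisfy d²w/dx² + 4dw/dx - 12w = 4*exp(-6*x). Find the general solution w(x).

w = C1*exp(2*x) + C2*exp(-6*x) - x*exp(-6*x)/2

Characteristic equation r² + 4r - 12 = 0 factors as (r - 2)(r + 6) = 0, so r = 2, -6.
Hence w_h = C1*exp(2*x) + C2*exp(-6*x).
Since exp(-6*x) solves the homogeneous equation (r = -6 is a root of multiplicity 1), multiply the trial by x. Try w_p = A*x*exp(-6*x). Substituting into the equation and dividing by exp(-6*x) gives A = -1/2, so w_p = -x*exp(-6*x)/2.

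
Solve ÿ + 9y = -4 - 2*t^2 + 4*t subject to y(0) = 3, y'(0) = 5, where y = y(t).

Characteristic equation r² + 9 = 0 has discriminant (0)² - 4·(9) = -36 < 0, so r = ± 3i.
Hence y_h = C1*cos(3*t) + C2*sin(3*t).
For the particular solution try y_p = A0 + A1*t + A2*t^2. Substituting and matching coefficients of each power of t gives A0 = -32/81, A1 = 4/9, A2 = -2/9, so y_p = -32/81 - 2*t^2/9 + 4*t/9.
General solution: y = -32/81 - 2*t^2/9 + 4*t/9 + C1*cos(3*t) + C2*sin(3*t).
Apply the initial conditions: y(0) = -32/81 + C1 = 3 and y'(0) = 4/9 + 3*C2 = 5. Solving gives C1 = 275/81, C2 = 41/27.

y = -32/81 - 2*t**2/9 + 4*t/9 + 41*sin(3*t)/27 + 275*cos(3*t)/81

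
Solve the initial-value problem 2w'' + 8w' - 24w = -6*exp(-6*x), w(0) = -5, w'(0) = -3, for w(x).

w = -267*exp(2*x)/64 - 53*exp(-6*x)/64 + 3*x*exp(-6*x)/8

Divide through by 2: w'' + 4w' - 12w = -3*exp(-6*x).
Characteristic equation r² + 4r - 12 = 0 factors as (r + 6)(r - 2) = 0, so r = -6, 2.
Hence w_h = C1*exp(-6*x) + C2*exp(2*x).
Since exp(-6*x) solves the homogeneous equation (r = -6 is a root of multiplicity 1), multiply the trial by x. Try w_p = A*x*exp(-6*x). Substituting into the equation and dividing by exp(-6*x) gives A = 3/8, so w_p = 3*x*exp(-6*x)/8.
General solution: w = C1*exp(-6*x) + C2*exp(2*x) + 3*x*exp(-6*x)/8.
Apply the initial conditions: w(0) = C1 + C2 = -5 and w'(0) = 3/8 - 6*C1 + 2*C2 = -3. Solving gives C1 = -53/64, C2 = -267/64.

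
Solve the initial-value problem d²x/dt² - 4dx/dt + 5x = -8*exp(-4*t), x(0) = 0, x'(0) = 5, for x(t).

Characteristic equation r² - 4r + 5 = 0 has discriminant (-4)² - 4·(5) = -4 < 0, so r = 2 ± i.
Hence x_h = C1*cos(t)*exp(2*t) + C2*exp(2*t)*sin(t).
Try x_p = A*exp(-4*t). Substituting into the equation and dividing by exp(-4*t) gives A = -8/37, so x_p = -8*exp(-4*t)/37.
General solution: x = -8*exp(-4*t)/37 + C1*cos(t)*exp(2*t) + C2*exp(2*t)*sin(t).
Apply the initial conditions: x(0) = -8/37 + C1 = 0 and x'(0) = 32/37 + C2 + 2*C1 = 5. Solving gives C1 = 8/37, C2 = 137/37.

x = -8*exp(-4*t)/37 + 8*cos(t)*exp(2*t)/37 + 137*exp(2*t)*sin(t)/37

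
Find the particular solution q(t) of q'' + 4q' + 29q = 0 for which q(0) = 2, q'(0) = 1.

q = exp(-2*t)*sin(5*t) + 2*cos(5*t)*exp(-2*t)

Characteristic equation r² + 4r + 29 = 0 has discriminant (4)² - 4·(29) = -100 < 0, so r = -2 ± 5i.
Hence q_h = C1*cos(5*t)*exp(-2*t) + C2*exp(-2*t)*sin(5*t).
Apply the initial conditions: q(0) = C1 = 2 and q'(0) = -2*C1 + 5*C2 = 1. Solving gives C1 = 2, C2 = 1.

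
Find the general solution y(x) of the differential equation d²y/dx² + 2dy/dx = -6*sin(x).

Characteristic equation r² + 2r = 0 factors as (r + 2)r = 0, so r = -2, 0.
Hence y_h = C1*exp(-2*x) + C2.
Try y_p = A*cos(x) + B*sin(x). Substituting and equating the coefficients of cos(x) and sin(x) gives A = 12/5, B = 6/5, so y_p = 6*sin(x)/5 + 12*cos(x)/5.

y = C2 + 6*sin(x)/5 + 12*cos(x)/5 + C1*exp(-2*x)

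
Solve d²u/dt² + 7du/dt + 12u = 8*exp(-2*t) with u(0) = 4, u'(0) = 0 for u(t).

Characteristic equation r² + 7r + 12 = 0 factors as (r + 4)(r + 3) = 0, so r = -4, -3.
Hence u_h = C1*exp(-4*t) + C2*exp(-3*t).
Try u_p = A*exp(-2*t). Substituting into the equation and dividing by exp(-2*t) gives A = 4, so u_p = 4*exp(-2*t).
General solution: u = 4*exp(-2*t) + C1*exp(-4*t) + C2*exp(-3*t).
Apply the initial conditions: u(0) = 4 + C1 + C2 = 4 and u'(0) = -8 - 4*C1 - 3*C2 = 0. Solving gives C1 = -8, C2 = 8.

u = -8*exp(-4*t) + 4*exp(-2*t) + 8*exp(-3*t)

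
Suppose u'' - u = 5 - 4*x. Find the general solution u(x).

u = -5 + 4*x + C1*exp(x) + C2*exp(-x)

Characteristic equation r² - 1 = 0 factors as (r - 1)(r + 1) = 0, so r = 1, -1.
Hence u_h = C1*exp(x) + C2*exp(-x).
For the particular solution try u_p = A0 + A1*x. Substituting and matching coefficients of each power of x gives A0 = -5, A1 = 4, so u_p = -5 + 4*x.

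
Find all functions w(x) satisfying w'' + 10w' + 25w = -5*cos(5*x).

w = -sin(5*x)/10 + C1*exp(-5*x) + C2*x*exp(-5*x)

Characteristic equation r² + 10r + 25 = 0 has discriminant (10)² - 4·(25) = 0, so r = -5 is a repeated root.
Hence w_h = (C1 + C2*x)*exp(-5*x).
Try w_p = A*cos(5*x) + B*sin(5*x). Substituting and equating the coefficients of cos(5x) and sin(5x) gives A = 0, B = -1/10, so w_p = -sin(5*x)/10.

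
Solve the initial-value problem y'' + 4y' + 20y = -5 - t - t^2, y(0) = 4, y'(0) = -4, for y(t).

Characteristic equation r² + 4r + 20 = 0 has discriminant (4)² - 4·(20) = -64 < 0, so r = -2 ± 4i.
Hence y_h = C1*cos(4*t)*exp(-2*t) + C2*exp(-2*t)*sin(4*t).
For the particular solution try y_p = A0 + A1*t + A2*t^2. Substituting and matching coefficients of each power of t gives A0 = -239/1000, A1 = -3/100, A2 = -1/20, so y_p = -239/1000 - 3*t/100 - t^2/20.
General solution: y = -239/1000 - 3*t/100 - t^2/20 + C1*cos(4*t)*exp(-2*t) + C2*exp(-2*t)*sin(4*t).
Apply the initial conditions: y(0) = -239/1000 + C1 = 4 and y'(0) = -3/100 - 2*C1 + 4*C2 = -4. Solving gives C1 = 4239/1000, C2 = 1127/1000.

y = -239/1000 - 3*t/100 - t**2/20 + 1127*exp(-2*t)*sin(4*t)/1000 + 4239*cos(4*t)*exp(-2*t)/1000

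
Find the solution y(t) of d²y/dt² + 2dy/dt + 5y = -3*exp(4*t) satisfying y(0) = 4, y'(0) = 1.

Characteristic equation r² + 2r + 5 = 0 has discriminant (2)² - 4·(5) = -16 < 0, so r = -1 ± 2i.
Hence y_h = C1*cos(2*t)*exp(-t) + C2*exp(-t)*sin(2*t).
Try y_p = A*exp(4*t). Substituting into the equation and dividing by exp(4*t) gives A = -3/29, so y_p = -3*exp(4*t)/29.
General solution: y = -3*exp(4*t)/29 + C1*cos(2*t)*exp(-t) + C2*exp(-t)*sin(2*t).
Apply the initial conditions: y(0) = -3/29 + C1 = 4 and y'(0) = -12/29 - C1 + 2*C2 = 1. Solving gives C1 = 119/29, C2 = 80/29.

y = -3*exp(4*t)/29 + 80*exp(-t)*sin(2*t)/29 + 119*cos(2*t)*exp(-t)/29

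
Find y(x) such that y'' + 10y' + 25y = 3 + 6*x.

Characteristic equation r² + 10r + 25 = 0 has discriminant (10)² - 4·(25) = 0, so r = -5 is a repeated root.
Hence y_h = (C1 + C2*x)*exp(-5*x).
For the particular solution try y_p = A0 + A1*x. Substituting and matching coefficients of each power of x gives A0 = 3/125, A1 = 6/25, so y_p = 3/125 + 6*x/25.

y = 3/125 + 6*x/25 + C1*exp(-5*x) + C2*x*exp(-5*x)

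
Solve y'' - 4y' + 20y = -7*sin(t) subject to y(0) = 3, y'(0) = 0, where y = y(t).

Characteristic equation r² - 4r + 20 = 0 has discriminant (-4)² - 4·(20) = -64 < 0, so r = 2 ± 4i.
Hence y_h = C1*cos(4*t)*exp(2*t) + C2*exp(2*t)*sin(4*t).
Try y_p = A*cos(t) + B*sin(t). Substituting and equating the coefficients of cos(t) and sin(t) gives A = -28/377, B = -133/377, so y_p = -133*sin(t)/377 - 28*cos(t)/377.
General solution: y = -133*sin(t)/377 - 28*cos(t)/377 + C1*cos(4*t)*exp(2*t) + C2*exp(2*t)*sin(4*t).
Apply the initial conditions: y(0) = -28/377 + C1 = 3 and y'(0) = -133/377 + 2*C1 + 4*C2 = 0. Solving gives C1 = 1159/377, C2 = -2185/1508.

y = -133*sin(t)/377 - 28*cos(t)/377 - 2185*exp(2*t)*sin(4*t)/1508 + 1159*cos(4*t)*exp(2*t)/377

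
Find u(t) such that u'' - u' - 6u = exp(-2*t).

u = C1*exp(-2*t) + C2*exp(3*t) - t*exp(-2*t)/5

Characteristic equation r² - r - 6 = 0 factors as (r + 2)(r - 3) = 0, so r = -2, 3.
Hence u_h = C1*exp(-2*t) + C2*exp(3*t).
Since exp(-2*t) solves the homogeneous equation (r = -2 is a root of multiplicity 1), multiply the trial by t. Try u_p = A*t*exp(-2*t). Substituting into the equation and dividing by exp(-2*t) gives A = -1/5, so u_p = -t*exp(-2*t)/5.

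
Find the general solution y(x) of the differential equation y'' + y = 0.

Characteristic equation r² + 1 = 0 has discriminant (0)² - 4·(1) = -4 < 0, so r = ± i.
Hence y_h = C1*cos(x) + C2*sin(x).

y = C1*cos(x) + C2*sin(x)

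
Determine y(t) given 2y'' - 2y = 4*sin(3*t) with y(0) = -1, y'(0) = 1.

y = -13*exp(-t)/10 - sin(3*t)/5 + 3*exp(t)/10

Divide through by 2: y'' - y = 2*sin(3*t).
Characteristic equation r² - 1 = 0 factors as (r - 1)(r + 1) = 0, so r = 1, -1.
Hence y_h = C1*exp(t) + C2*exp(-t).
Try y_p = A*cos(3*t) + B*sin(3*t). Substituting and equating the coefficients of cos(3t) and sin(3t) gives A = 0, B = -1/5, so y_p = -sin(3*t)/5.
General solution: y = -sin(3*t)/5 + C1*exp(t) + C2*exp(-t).
Apply the initial conditions: y(0) = C1 + C2 = -1 and y'(0) = -3/5 + C1 - C2 = 1. Solving gives C1 = 3/10, C2 = -13/10.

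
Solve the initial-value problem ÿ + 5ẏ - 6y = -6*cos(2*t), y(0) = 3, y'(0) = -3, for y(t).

y = -3*sin(2*t)/10 + 3*cos(2*t)/10 + 51*exp(-6*t)/70 + 69*exp(t)/35

Characteristic equation r² + 5r - 6 = 0 factors as (r - 1)(r + 6) = 0, so r = 1, -6.
Hence y_h = C1*exp(t) + C2*exp(-6*t).
Try y_p = A*cos(2*t) + B*sin(2*t). Substituting and equating the coefficients of cos(2t) and sin(2t) gives A = 3/10, B = -3/10, so y_p = -3*sin(2*t)/10 + 3*cos(2*t)/10.
General solution: y = -3*sin(2*t)/10 + 3*cos(2*t)/10 + C1*exp(t) + C2*exp(-6*t).
Apply the initial conditions: y(0) = 3/10 + C1 + C2 = 3 and y'(0) = -3/5 + C1 - 6*C2 = -3. Solving gives C1 = 69/35, C2 = 51/70.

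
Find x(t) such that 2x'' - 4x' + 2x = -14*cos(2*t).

Divide through by 2: x'' - 2x' + x = -7*cos(2*t).
Characteristic equation r² - 2r + 1 = 0 has discriminant (-2)² - 4·(1) = 0, so r = 1 is a repeated root.
Hence x_h = (C1 + C2*t)*exp(t).
Try x_p = A*cos(2*t) + B*sin(2*t). Substituting and equating the coefficients of cos(2t) and sin(2t) gives A = 21/25, B = 28/25, so x_p = 21*cos(2*t)/25 + 28*sin(2*t)/25.

x = 21*cos(2*t)/25 + 28*sin(2*t)/25 + C1*exp(t) + C2*t*exp(t)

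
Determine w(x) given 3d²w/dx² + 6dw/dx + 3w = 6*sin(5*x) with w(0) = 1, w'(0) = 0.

w = -12*sin(5*x)/169 - 5*cos(5*x)/169 + 174*exp(-x)/169 + 18*x*exp(-x)/13

Divide through by 3: w'' + 2w' + w = 2*sin(5*x).
Characteristic equation r² + 2r + 1 = 0 has discriminant (2)² - 4·(1) = 0, so r = -1 is a repeated root.
Hence w_h = (C1 + C2*x)*exp(-x).
Try w_p = A*cos(5*x) + B*sin(5*x). Substituting and equating the coefficients of cos(5x) and sin(5x) gives A = -5/169, B = -12/169, so w_p = -12*sin(5*x)/169 - 5*cos(5*x)/169.
General solution: w = -12*sin(5*x)/169 - 5*cos(5*x)/169 + C1*exp(-x) + C2*x*exp(-x).
Apply the initial conditions: w(0) = -5/169 + C1 = 1 and w'(0) = -60/169 + C2 - C1 = 0. Solving gives C1 = 174/169, C2 = 18/13.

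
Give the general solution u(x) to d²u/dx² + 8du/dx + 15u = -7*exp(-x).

Characteristic equation r² + 8r + 15 = 0 factors as (r + 3)(r + 5) = 0, so r = -3, -5.
Hence u_h = C1*exp(-3*x) + C2*exp(-5*x).
Try u_p = A*exp(-x). Substituting into the equation and dividing by exp(-x) gives A = -7/8, so u_p = -7*exp(-x)/8.

u = -7*exp(-x)/8 + C1*exp(-3*x) + C2*exp(-5*x)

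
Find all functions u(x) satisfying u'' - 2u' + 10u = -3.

u = -3/10 + C1*cos(3*x)*exp(x) + C2*exp(x)*sin(3*x)

Characteristic equation r² - 2r + 10 = 0 has discriminant (-2)² - 4·(10) = -36 < 0, so r = 1 ± 3i.
Hence u_h = C1*cos(3*x)*exp(x) + C2*exp(x)*sin(3*x).
For the particular solution try u_p = A0. Substituting and matching coefficients of each power of x gives A0 = -3/10, so u_p = -3/10.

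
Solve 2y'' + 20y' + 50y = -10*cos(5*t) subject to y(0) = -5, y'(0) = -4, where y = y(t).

Divide through by 2: y'' + 10y' + 25y = -5*cos(5*t).
Characteristic equation r² + 10r + 25 = 0 has discriminant (10)² - 4·(25) = 0, so r = -5 is a repeated root.
Hence y_h = (C1 + C2*t)*exp(-5*t).
Try y_p = A*cos(5*t) + B*sin(5*t). Substituting and equating the coefficients of cos(5t) and sin(5t) gives A = 0, B = -1/10, so y_p = -sin(5*t)/10.
General solution: y = -sin(5*t)/10 + C1*exp(-5*t) + C2*t*exp(-5*t).
Apply the initial conditions: y(0) = C1 = -5 and y'(0) = -1/2 + C2 - 5*C1 = -4. Solving gives C1 = -5, C2 = -57/2.

y = -5*exp(-5*t) - sin(5*t)/10 - 57*t*exp(-5*t)/2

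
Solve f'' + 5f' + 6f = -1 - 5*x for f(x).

f = 19/36 - 5*x/6 + C1*exp(-3*x) + C2*exp(-2*x)

Characteristic equation r² + 5r + 6 = 0 factors as (r + 3)(r + 2) = 0, so r = -3, -2.
Hence f_h = C1*exp(-3*x) + C2*exp(-2*x).
For the particular solution try f_p = A0 + A1*x. Substituting and matching coefficients of each power of x gives A0 = 19/36, A1 = -5/6, so f_p = 19/36 - 5*x/6.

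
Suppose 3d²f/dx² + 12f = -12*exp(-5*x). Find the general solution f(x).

f = -4*exp(-5*x)/29 + C1*cos(2*x) + C2*sin(2*x)

Divide through by 3: f'' + 4f = -4*exp(-5*x).
Characteristic equation r² + 4 = 0 has discriminant (0)² - 4·(4) = -16 < 0, so r = ± 2i.
Hence f_h = C1*cos(2*x) + C2*sin(2*x).
Try f_p = A*exp(-5*x). Substituting into the equation and dividing by exp(-5*x) gives A = -4/29, so f_p = -4*exp(-5*x)/29.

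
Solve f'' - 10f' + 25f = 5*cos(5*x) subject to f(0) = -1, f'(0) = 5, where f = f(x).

f = -exp(5*x) - sin(5*x)/10 + 21*x*exp(5*x)/2

Characteristic equation r² - 10r + 25 = 0 has discriminant (-10)² - 4·(25) = 0, so r = 5 is a repeated root.
Hence f_h = (C1 + C2*x)*exp(5*x).
Try f_p = A*cos(5*x) + B*sin(5*x). Substituting and equating the coefficients of cos(5x) and sin(5x) gives A = 0, B = -1/10, so f_p = -sin(5*x)/10.
General solution: f = -sin(5*x)/10 + C1*exp(5*x) + C2*x*exp(5*x).
Apply the initial conditions: f(0) = C1 = -1 and f'(0) = -1/2 + C2 + 5*C1 = 5. Solving gives C1 = -1, C2 = 21/2.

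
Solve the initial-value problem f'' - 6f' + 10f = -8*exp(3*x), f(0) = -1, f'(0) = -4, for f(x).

f = -8*exp(3*x) - exp(3*x)*sin(x) + 7*cos(x)*exp(3*x)

Characteristic equation r² - 6r + 10 = 0 has discriminant (-6)² - 4·(10) = -4 < 0, so r = 3 ± i.
Hence f_h = C1*cos(x)*exp(3*x) + C2*exp(3*x)*sin(x).
Try f_p = A*exp(3*x). Substituting into the equation and dividing by exp(3*x) gives A = -8, so f_p = -8*exp(3*x).
General solution: f = -8*exp(3*x) + C1*cos(x)*exp(3*x) + C2*exp(3*x)*sin(x).
Apply the initial conditions: f(0) = -8 + C1 = -1 and f'(0) = -24 + C2 + 3*C1 = -4. Solving gives C1 = 7, C2 = -1.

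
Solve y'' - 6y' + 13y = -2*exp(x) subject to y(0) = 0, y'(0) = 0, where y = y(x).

Characteristic equation r² - 6r + 13 = 0 has discriminant (-6)² - 4·(13) = -16 < 0, so r = 3 ± 2i.
Hence y_h = C1*cos(2*x)*exp(3*x) + C2*exp(3*x)*sin(2*x).
Try y_p = A*exp(x). Substituting into the equation and dividing by exp(x) gives A = -1/4, so y_p = -exp(x)/4.
General solution: y = -exp(x)/4 + C1*cos(2*x)*exp(3*x) + C2*exp(3*x)*sin(2*x).
Apply the initial conditions: y(0) = -1/4 + C1 = 0 and y'(0) = -1/4 + 2*C2 + 3*C1 = 0. Solving gives C1 = 1/4, C2 = -1/4.

y = -exp(x)/4 - exp(3*x)*sin(2*x)/4 + cos(2*x)*exp(3*x)/4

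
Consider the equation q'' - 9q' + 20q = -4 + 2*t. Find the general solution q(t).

q = -31/200 + t/10 + C1*exp(4*t) + C2*exp(5*t)

Characteristic equation r² - 9r + 20 = 0 factors as (r - 4)(r - 5) = 0, so r = 4, 5.
Hence q_h = C1*exp(4*t) + C2*exp(5*t).
For the particular solution try q_p = A0 + A1*t. Substituting and matching coefficients of each power of t gives A0 = -31/200, A1 = 1/10, so q_p = -31/200 + t/10.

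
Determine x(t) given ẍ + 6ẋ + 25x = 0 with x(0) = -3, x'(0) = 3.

Characteristic equation r² + 6r + 25 = 0 has discriminant (6)² - 4·(25) = -64 < 0, so r = -3 ± 4i.
Hence x_h = C1*cos(4*t)*exp(-3*t) + C2*exp(-3*t)*sin(4*t).
Apply the initial conditions: x(0) = C1 = -3 and x'(0) = -3*C1 + 4*C2 = 3. Solving gives C1 = -3, C2 = -3/2.

x = -3*cos(4*t)*exp(-3*t) - 3*exp(-3*t)*sin(4*t)/2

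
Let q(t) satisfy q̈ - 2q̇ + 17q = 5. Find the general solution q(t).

q = 5/17 + C1*cos(4*t)*exp(t) + C2*exp(t)*sin(4*t)

Characteristic equation r² - 2r + 17 = 0 has discriminant (-2)² - 4·(17) = -64 < 0, so r = 1 ± 4i.
Hence q_h = C1*cos(4*t)*exp(t) + C2*exp(t)*sin(4*t).
For the particular solution try q_p = A0. Substituting and matching coefficients of each power of t gives A0 = 5/17, so q_p = 5/17.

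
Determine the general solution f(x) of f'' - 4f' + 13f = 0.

Characteristic equation r² - 4r + 13 = 0 has discriminant (-4)² - 4·(13) = -36 < 0, so r = 2 ± 3i.
Hence f_h = C1*cos(3*x)*exp(2*x) + C2*exp(2*x)*sin(3*x).

f = C1*cos(3*x)*exp(2*x) + C2*exp(2*x)*sin(3*x)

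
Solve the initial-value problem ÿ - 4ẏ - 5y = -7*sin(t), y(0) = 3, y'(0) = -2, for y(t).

y = -7*cos(t)/13 + 19*exp(5*t)/156 + 21*sin(t)/26 + 41*exp(-t)/12

Characteristic equation r² - 4r - 5 = 0 factors as (r - 5)(r + 1) = 0, so r = 5, -1.
Hence y_h = C1*exp(5*t) + C2*exp(-t).
Try y_p = A*cos(t) + B*sin(t). Substituting and equating the coefficients of cos(t) and sin(t) gives A = -7/13, B = 21/26, so y_p = -7*cos(t)/13 + 21*sin(t)/26.
General solution: y = -7*cos(t)/13 + 21*sin(t)/26 + C1*exp(5*t) + C2*exp(-t).
Apply the initial conditions: y(0) = -7/13 + C1 + C2 = 3 and y'(0) = 21/26 - C2 + 5*C1 = -2. Solving gives C1 = 19/156, C2 = 41/12.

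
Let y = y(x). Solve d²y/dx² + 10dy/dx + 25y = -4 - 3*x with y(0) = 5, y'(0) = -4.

y = -14/125 - 3*x/25 + 639*exp(-5*x)/125 + 542*x*exp(-5*x)/25

Characteristic equation r² + 10r + 25 = 0 has discriminant (10)² - 4·(25) = 0, so r = -5 is a repeated root.
Hence y_h = (C1 + C2*x)*exp(-5*x).
For the particular solution try y_p = A0 + A1*x. Substituting and matching coefficients of each power of x gives A0 = -14/125, A1 = -3/25, so y_p = -14/125 - 3*x/25.
General solution: y = -14/125 - 3*x/25 + C1*exp(-5*x) + C2*x*exp(-5*x).
Apply the initial conditions: y(0) = -14/125 + C1 = 5 and y'(0) = -3/25 + C2 - 5*C1 = -4. Solving gives C1 = 639/125, C2 = 542/25.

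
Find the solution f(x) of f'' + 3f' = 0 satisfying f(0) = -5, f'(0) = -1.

f = -16/3 + exp(-3*x)/3

Characteristic equation r² + 3r = 0 factors as (r + 3)r = 0, so r = -3, 0.
Hence f_h = C1*exp(-3*x) + C2.
Apply the initial conditions: f(0) = C1 + C2 = -5 and f'(0) = -3*C1 = -1. Solving gives C1 = 1/3, C2 = -16/3.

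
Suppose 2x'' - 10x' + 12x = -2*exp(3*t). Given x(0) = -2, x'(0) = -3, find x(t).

x = -4*exp(2*t) + 2*exp(3*t) - t*exp(3*t)

Divide through by 2: x'' - 5x' + 6x = -exp(3*t).
Characteristic equation r² - 5r + 6 = 0 factors as (r - 3)(r - 2) = 0, so r = 3, 2.
Hence x_h = C1*exp(3*t) + C2*exp(2*t).
Since exp(3*t) solves the homogeneous equation (r = 3 is a root of multiplicity 1), multiply the trial by t. Try x_p = A*t*exp(3*t). Substituting into the equation and dividing by exp(3*t) gives A = -1, so x_p = -t*exp(3*t).
General solution: x = C1*exp(3*t) + C2*exp(2*t) - t*exp(3*t).
Apply the initial conditions: x(0) = C1 + C2 = -2 and x'(0) = -1 + 2*C2 + 3*C1 = -3. Solving gives C1 = 2, C2 = -4.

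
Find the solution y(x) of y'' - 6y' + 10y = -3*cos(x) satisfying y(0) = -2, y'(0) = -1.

y = -3*cos(x)/13 + 2*sin(x)/13 - 23*cos(x)*exp(3*x)/13 + 54*exp(3*x)*sin(x)/13

Characteristic equation r² - 6r + 10 = 0 has discriminant (-6)² - 4·(10) = -4 < 0, so r = 3 ± i.
Hence y_h = C1*cos(x)*exp(3*x) + C2*exp(3*x)*sin(x).
Try y_p = A*cos(x) + B*sin(x). Substituting and equating the coefficients of cos(x) and sin(x) gives A = -3/13, B = 2/13, so y_p = -3*cos(x)/13 + 2*sin(x)/13.
General solution: y = -3*cos(x)/13 + 2*sin(x)/13 + C1*cos(x)*exp(3*x) + C2*exp(3*x)*sin(x).
Apply the initial conditions: y(0) = -3/13 + C1 = -2 and y'(0) = 2/13 + C2 + 3*C1 = -1. Solving gives C1 = -23/13, C2 = 54/13.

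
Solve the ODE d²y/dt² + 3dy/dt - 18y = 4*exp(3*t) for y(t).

y = C1*exp(3*t) + C2*exp(-6*t) + 4*t*exp(3*t)/9

Characteristic equation r² + 3r - 18 = 0 factors as (r - 3)(r + 6) = 0, so r = 3, -6.
Hence y_h = C1*exp(3*t) + C2*exp(-6*t).
Since exp(3*t) solves the homogeneous equation (r = 3 is a root of multiplicity 1), multiply the trial by t. Try y_p = A*t*exp(3*t). Substituting into the equation and dividing by exp(3*t) gives A = 4/9, so y_p = 4*t*exp(3*t)/9.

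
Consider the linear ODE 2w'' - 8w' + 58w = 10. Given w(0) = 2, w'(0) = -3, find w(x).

Divide through by 2: w'' - 4w' + 29w = 5.
Characteristic equation r² - 4r + 29 = 0 has discriminant (-4)² - 4·(29) = -100 < 0, so r = 2 ± 5i.
Hence w_h = C1*cos(5*x)*exp(2*x) + C2*exp(2*x)*sin(5*x).
For the particular solution try w_p = A0. Substituting and matching coefficients of each power of x gives A0 = 5/29, so w_p = 5/29.
General solution: w = 5/29 + C1*cos(5*x)*exp(2*x) + C2*exp(2*x)*sin(5*x).
Apply the initial conditions: w(0) = 5/29 + C1 = 2 and w'(0) = 2*C1 + 5*C2 = -3. Solving gives C1 = 53/29, C2 = -193/145.

w = 5/29 - 193*exp(2*x)*sin(5*x)/145 + 53*cos(5*x)*exp(2*x)/29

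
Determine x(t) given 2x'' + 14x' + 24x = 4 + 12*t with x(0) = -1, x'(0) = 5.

x = -1/8 + t/2 - 15*exp(-4*t)/8 + exp(-3*t)

Divide through by 2: x'' + 7x' + 12x = 2 + 6*t.
Characteristic equation r² + 7r + 12 = 0 factors as (r + 4)(r + 3) = 0, so r = -4, -3.
Hence x_h = C1*exp(-4*t) + C2*exp(-3*t).
For the particular solution try x_p = A0 + A1*t. Substituting and matching coefficients of each power of t gives A0 = -1/8, A1 = 1/2, so x_p = -1/8 + t/2.
General solution: x = -1/8 + t/2 + C1*exp(-4*t) + C2*exp(-3*t).
Apply the initial conditions: x(0) = -1/8 + C1 + C2 = -1 and x'(0) = 1/2 - 4*C1 - 3*C2 = 5. Solving gives C1 = -15/8, C2 = 1.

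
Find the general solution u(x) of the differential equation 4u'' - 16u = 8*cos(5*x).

u = -2*cos(5*x)/29 + C1*exp(2*x) + C2*exp(-2*x)

Divide through by 4: u'' - 4u = 2*cos(5*x).
Characteristic equation r² - 4 = 0 factors as (r - 2)(r + 2) = 0, so r = 2, -2.
Hence u_h = C1*exp(2*x) + C2*exp(-2*x).
Try u_p = A*cos(5*x) + B*sin(5*x). Substituting and equating the coefficients of cos(5x) and sin(5x) gives A = -2/29, B = 0, so u_p = -2*cos(5*x)/29.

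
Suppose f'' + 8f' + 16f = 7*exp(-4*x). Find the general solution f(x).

Characteristic equation r² + 8r + 16 = 0 has discriminant (8)² - 4·(16) = 0, so r = -4 is a repeated root.
Hence f_h = (C1 + C2*x)*exp(-4*x).
Since exp(-4*x) solves the homogeneous equation (r = -4 is a root of multiplicity 2), multiply the trial by x^2. Try f_p = A*x^2*exp(-4*x). Substituting into the equation and dividing by exp(-4*x) gives A = 7/2, so f_p = 7*x^2*exp(-4*x)/2.

f = C1*exp(-4*x) + 7*x**2*exp(-4*x)/2 + C2*x*exp(-4*x)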